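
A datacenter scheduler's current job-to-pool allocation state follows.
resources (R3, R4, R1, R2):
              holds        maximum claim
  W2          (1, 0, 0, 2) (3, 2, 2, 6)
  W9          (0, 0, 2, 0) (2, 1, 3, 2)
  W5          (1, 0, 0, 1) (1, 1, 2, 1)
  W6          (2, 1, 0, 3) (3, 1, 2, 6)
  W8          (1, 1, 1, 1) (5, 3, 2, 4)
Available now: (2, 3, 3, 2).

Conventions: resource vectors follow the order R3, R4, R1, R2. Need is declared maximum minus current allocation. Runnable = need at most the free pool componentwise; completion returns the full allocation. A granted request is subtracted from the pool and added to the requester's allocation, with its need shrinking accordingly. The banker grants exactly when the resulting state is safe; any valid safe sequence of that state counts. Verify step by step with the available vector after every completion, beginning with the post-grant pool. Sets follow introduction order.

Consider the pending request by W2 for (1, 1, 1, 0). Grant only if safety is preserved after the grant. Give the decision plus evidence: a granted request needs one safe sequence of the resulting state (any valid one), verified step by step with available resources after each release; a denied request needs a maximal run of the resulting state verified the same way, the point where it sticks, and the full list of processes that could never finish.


GRANT — the state after the grant stays safe, e.g. via W5, W9, W6, W8, W2.
Key observation: granting shrinks the pool to (1, 2, 2, 2), yet W5 still fits and the chain goes through.
Verifying the post-grant state step by step:
  pool = (1, 2, 2, 2)
  W5: need (0, 1, 2, 0) fits (1, 2, 2, 2); releases (1, 0, 0, 1), pool now (2, 2, 2, 3)
  W9: need (2, 1, 1, 2) fits (2, 2, 2, 3); releases (0, 0, 2, 0), pool now (2, 2, 4, 3)
  W6: need (1, 0, 2, 3) fits (2, 2, 4, 3); releases (2, 1, 0, 3), pool now (4, 3, 4, 6)
  W8: need (4, 2, 1, 3) fits (4, 3, 4, 6); releases (1, 1, 1, 1), pool now (5, 4, 5, 7)
  W2: need (1, 1, 1, 4) fits (5, 4, 5, 7); releases (2, 1, 1, 2), pool now (7, 5, 6, 9)


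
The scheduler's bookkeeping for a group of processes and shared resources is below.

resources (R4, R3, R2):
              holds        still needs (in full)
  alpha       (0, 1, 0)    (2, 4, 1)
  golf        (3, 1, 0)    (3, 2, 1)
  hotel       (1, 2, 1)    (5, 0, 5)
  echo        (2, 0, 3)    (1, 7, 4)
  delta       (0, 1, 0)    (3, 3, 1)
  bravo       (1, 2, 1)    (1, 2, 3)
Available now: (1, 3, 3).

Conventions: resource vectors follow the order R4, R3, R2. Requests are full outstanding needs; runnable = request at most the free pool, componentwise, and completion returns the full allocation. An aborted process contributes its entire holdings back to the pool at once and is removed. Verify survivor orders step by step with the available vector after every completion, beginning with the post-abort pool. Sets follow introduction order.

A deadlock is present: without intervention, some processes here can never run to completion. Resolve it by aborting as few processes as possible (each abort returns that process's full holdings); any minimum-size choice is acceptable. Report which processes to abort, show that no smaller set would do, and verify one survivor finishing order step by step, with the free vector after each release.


Minimum abort set: echo.
Key observation: the deadlocked delta becomes finishable only because echo released (2, 0, 3); it completes at step 1 below.
Why nothing smaller works: aborting no one leaves the state deadlocked as given.
One survivor order: delta, alpha, golf, bravo, hotel. Check, step by step (post-abort pool first):
  pool = (3, 3, 6)
  delta needs (3, 3, 1) <= (3, 3, 6) -> finishes; pool += (0, 1, 0) = (3, 4, 6)
  alpha needs (2, 4, 1) <= (3, 4, 6) -> finishes; pool += (0, 1, 0) = (3, 5, 6)
  golf needs (3, 2, 1) <= (3, 5, 6) -> finishes; pool += (3, 1, 0) = (6, 6, 6)
  bravo needs (1, 2, 3) <= (6, 6, 6) -> finishes; pool += (1, 2, 1) = (7, 8, 7)
  hotel needs (5, 0, 5) <= (7, 8, 7) -> finishes; pool += (1, 2, 1) = (8, 10, 8)


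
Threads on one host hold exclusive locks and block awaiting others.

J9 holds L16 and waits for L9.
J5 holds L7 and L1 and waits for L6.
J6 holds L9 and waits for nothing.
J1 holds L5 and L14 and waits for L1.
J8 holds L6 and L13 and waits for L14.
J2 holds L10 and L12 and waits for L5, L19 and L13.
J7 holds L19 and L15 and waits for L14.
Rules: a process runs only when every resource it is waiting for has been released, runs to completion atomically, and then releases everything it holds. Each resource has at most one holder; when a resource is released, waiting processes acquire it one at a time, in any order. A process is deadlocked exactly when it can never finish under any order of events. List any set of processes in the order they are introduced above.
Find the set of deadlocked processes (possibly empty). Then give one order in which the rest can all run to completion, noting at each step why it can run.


Deadlocked: J5, J1, J8, J2 and J7.
Key observation: the loop J5 -> J8 -> J1 -> J5 blocks itself forever; J2 and J7 wait into the deadlock from upstream.
The rest can finish in the order J6, J9.
Verifying each step:
  J6 waits on nothing -> runs at once and releases L9
  run J9 (all its waits — L9 — are resolved); releases L16


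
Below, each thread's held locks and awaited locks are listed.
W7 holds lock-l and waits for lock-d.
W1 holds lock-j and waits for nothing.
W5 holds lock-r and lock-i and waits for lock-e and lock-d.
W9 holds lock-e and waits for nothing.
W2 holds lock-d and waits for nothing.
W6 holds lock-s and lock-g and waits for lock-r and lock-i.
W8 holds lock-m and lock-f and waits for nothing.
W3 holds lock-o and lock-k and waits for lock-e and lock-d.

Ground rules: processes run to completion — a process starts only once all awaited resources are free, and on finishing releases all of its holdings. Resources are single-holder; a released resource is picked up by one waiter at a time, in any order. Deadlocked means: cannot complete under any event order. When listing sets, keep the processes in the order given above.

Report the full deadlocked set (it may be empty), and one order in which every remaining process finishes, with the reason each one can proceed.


The deadlocked set is empty.
Key observation: no waiting chain loops back on itself — every chain ends at a process that waits on nothing, so everyone eventually runs.
The rest can finish in the order W2, W9, W1, W3, W8, W7, W5, W6.
Walking it through:
  W2 waits on nothing -> runs at once and releases lock-d
  W9 waits on nothing -> runs at once and releases lock-e
  W1 waits on nothing -> runs at once and releases lock-j
  W3: everything it awaited (lock-e and lock-d) is free; runs, freeing lock-o and lock-k
  W8 waits on nothing -> runs at once and releases lock-m and lock-f
  W7: everything it awaited (lock-d) is free; runs, freeing lock-l
  W5: everything it awaited (lock-e and lock-d) is free; runs, freeing lock-r and lock-i
  W6: everything it awaited (lock-r and lock-i) is free; runs, freeing lock-s and lock-g


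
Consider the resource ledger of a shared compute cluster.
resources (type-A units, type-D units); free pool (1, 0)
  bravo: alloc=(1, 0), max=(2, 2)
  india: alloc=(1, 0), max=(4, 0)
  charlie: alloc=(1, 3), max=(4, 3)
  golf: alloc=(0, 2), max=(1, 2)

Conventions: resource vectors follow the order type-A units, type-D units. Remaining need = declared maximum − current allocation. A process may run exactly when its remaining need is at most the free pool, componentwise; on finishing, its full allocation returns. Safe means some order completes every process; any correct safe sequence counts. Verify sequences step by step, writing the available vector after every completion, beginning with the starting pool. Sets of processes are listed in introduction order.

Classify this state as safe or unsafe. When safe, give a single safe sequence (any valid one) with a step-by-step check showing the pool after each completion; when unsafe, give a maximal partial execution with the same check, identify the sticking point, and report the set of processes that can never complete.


The state is UNSAFE.
Key observation: the pool after golf, bravo is (2, 2); every surviving request exceeds it in type-A units, so progress ends there.
A maximal execution: golf, bravo — then nothing else fits. Walking it through:
  pool = (1, 0)
  golf needs (1, 0) <= (1, 0) -> finishes; pool += (0, 2) = (1, 2)
  bravo needs (1, 2) <= (1, 2) -> finishes; pool += (1, 0) = (2, 2)
  blocked: india wants (3, 0), pool (2, 2) — not enough type-A units
  blocked: charlie wants (3, 0), pool (2, 2) — not enough type-A units
Permanently blocked: india and charlie.


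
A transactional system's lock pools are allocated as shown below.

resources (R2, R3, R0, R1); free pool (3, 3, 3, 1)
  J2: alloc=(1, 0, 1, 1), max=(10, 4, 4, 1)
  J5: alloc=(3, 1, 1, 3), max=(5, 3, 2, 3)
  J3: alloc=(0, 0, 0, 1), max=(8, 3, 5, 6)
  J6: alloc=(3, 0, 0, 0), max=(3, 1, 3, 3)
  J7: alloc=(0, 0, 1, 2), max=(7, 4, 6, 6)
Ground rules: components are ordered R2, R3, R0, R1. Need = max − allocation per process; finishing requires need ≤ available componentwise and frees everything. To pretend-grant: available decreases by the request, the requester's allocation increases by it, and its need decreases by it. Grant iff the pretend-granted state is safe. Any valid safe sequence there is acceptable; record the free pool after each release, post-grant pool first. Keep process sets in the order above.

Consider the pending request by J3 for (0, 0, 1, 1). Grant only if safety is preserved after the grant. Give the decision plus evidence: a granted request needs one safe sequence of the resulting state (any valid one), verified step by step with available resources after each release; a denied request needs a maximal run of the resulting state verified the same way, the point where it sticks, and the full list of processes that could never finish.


GRANT. The post-grant state is safe; one safe sequence: J5, J6, J2, J3, J7.
Key observation: the grant leaves (3, 3, 2, 0) free — enough for J5, whose release restarts the cascade.
Verifying the post-grant state step by step:
  pool = (3, 3, 2, 0)
  run J5 (needs (2, 2, 1, 0), free (3, 3, 2, 0)); after release of (3, 1, 1, 3) the pool is (6, 4, 3, 3)
  run J6 (needs (0, 1, 3, 3), free (6, 4, 3, 3)); after release of (3, 0, 0, 0) the pool is (9, 4, 3, 3)
  run J2 (needs (9, 4, 3, 0), free (9, 4, 3, 3)); after release of (1, 0, 1, 1) the pool is (10, 4, 4, 4)
  run J3 (needs (8, 3, 4, 4), free (10, 4, 4, 4)); after release of (0, 0, 1, 2) the pool is (10, 4, 5, 6)
  run J7 (needs (7, 4, 5, 4), free (10, 4, 5, 6)); after release of (0, 0, 1, 2) the pool is (10, 4, 6, 8)


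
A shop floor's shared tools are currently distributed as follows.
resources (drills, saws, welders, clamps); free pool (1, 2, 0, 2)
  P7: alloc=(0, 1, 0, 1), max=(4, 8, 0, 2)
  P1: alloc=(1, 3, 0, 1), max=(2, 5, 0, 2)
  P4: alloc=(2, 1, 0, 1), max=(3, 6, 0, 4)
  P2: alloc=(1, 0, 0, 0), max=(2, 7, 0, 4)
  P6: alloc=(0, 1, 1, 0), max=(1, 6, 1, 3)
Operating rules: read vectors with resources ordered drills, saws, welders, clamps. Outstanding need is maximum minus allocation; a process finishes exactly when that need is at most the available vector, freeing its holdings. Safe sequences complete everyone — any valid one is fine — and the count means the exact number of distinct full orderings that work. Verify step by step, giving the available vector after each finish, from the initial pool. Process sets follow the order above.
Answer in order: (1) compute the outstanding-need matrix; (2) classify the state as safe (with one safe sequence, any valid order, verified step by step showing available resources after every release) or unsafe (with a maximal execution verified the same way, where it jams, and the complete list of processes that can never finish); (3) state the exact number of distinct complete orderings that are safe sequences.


(1) Remaining need (order drills, saws, welders, clamps):
  P7: (4, 7, 0, 1)
  P1: (1, 2, 0, 1)
  P4: (1, 5, 0, 3)
  P2: (1, 7, 0, 4)
  P6: (1, 5, 0, 3)
(2) SAFE — a valid safe sequence is P1, P4, P6, P7, P2.
Key observation: P1 marks the first exact bind of the order: its need (1, 2, 0, 1) fits the free (1, 2, 0, 2) with zero slack on a requested resource.
Walking it through:
  pool = (1, 2, 0, 2)
  run P1 (needs (1, 2, 0, 1), free (1, 2, 0, 2)); after release of (1, 3, 0, 1) the pool is (2, 5, 0, 3)
  run P4 (needs (1, 5, 0, 3), free (2, 5, 0, 3)); after release of (2, 1, 0, 1) the pool is (4, 6, 0, 4)
  run P6 (needs (1, 5, 0, 3), free (4, 6, 0, 4)); after release of (0, 1, 1, 0) the pool is (4, 7, 1, 4)
  run P7 (needs (4, 7, 0, 1), free (4, 7, 1, 4)); after release of (0, 1, 0, 1) the pool is (4, 8, 1, 5)
  run P2 (needs (1, 7, 0, 4), free (4, 8, 1, 5)); after release of (1, 0, 0, 0) the pool is (5, 8, 1, 5)
(3) Exactly 4 of the possible complete orderings are safe sequences.


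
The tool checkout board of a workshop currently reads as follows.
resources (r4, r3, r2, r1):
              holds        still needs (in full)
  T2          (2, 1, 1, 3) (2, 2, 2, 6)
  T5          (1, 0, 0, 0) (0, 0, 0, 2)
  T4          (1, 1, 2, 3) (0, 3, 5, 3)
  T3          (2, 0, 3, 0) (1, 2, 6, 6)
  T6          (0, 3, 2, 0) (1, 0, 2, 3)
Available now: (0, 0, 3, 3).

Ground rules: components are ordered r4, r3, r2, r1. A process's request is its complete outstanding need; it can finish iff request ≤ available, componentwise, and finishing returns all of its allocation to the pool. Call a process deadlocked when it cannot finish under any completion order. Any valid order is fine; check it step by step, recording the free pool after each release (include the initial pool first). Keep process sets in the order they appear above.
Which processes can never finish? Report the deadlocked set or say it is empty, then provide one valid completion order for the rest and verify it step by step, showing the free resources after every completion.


Nothing here is deadlocked.
Key observation: no deadlock: T5 fits now, and the freed resources carry the rest through.
The rest can finish in the order T5, T6, T4, T2, T3. Walking it through:
  pool = (0, 0, 3, 3)
  T5 needs (0, 0, 0, 2) <= (0, 0, 3, 3) -> finishes; pool += (1, 0, 0, 0) = (1, 0, 3, 3)
  T6 needs (1, 0, 2, 3) <= (1, 0, 3, 3) -> finishes; pool += (0, 3, 2, 0) = (1, 3, 5, 3)
  T4 needs (0, 3, 5, 3) <= (1, 3, 5, 3) -> finishes; pool += (1, 1, 2, 3) = (2, 4, 7, 6)
  T2 needs (2, 2, 2, 6) <= (2, 4, 7, 6) -> finishes; pool += (2, 1, 1, 3) = (4, 5, 8, 9)
  T3 needs (1, 2, 6, 6) <= (4, 5, 8, 9) -> finishes; pool += (2, 0, 3, 0) = (6, 5, 11, 9)


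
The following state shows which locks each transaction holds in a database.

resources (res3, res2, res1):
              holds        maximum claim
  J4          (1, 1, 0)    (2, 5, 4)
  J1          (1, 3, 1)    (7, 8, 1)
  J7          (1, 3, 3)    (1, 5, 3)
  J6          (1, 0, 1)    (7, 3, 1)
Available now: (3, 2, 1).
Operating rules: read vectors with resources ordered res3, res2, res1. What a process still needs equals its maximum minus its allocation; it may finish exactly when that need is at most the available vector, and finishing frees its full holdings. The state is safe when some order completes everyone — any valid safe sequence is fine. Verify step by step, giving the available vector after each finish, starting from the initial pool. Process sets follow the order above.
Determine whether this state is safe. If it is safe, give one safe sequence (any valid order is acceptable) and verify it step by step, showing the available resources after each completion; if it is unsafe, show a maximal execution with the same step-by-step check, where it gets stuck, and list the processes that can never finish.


The state is UNSAFE.
Key observation: no order helps: past J7, J4, the free pool tops out at (5, 6, 4), below what each blocked process needs in res3.
The run J7, J4 cannot be extended any further. Step-by-step check:
  pool = (3, 2, 1)
  J7: need (0, 2, 0) fits (3, 2, 1); releases (1, 3, 3), pool now (4, 5, 4)
  J4: need (1, 4, 4) fits (4, 5, 4); releases (1, 1, 0), pool now (5, 6, 4)
  J1 still needs (6, 5, 0) but only (5, 6, 4) is free — short on res3
  J6 still needs (6, 3, 0) but only (5, 6, 4) is free — short on res3
Permanently blocked: J1 and J6.


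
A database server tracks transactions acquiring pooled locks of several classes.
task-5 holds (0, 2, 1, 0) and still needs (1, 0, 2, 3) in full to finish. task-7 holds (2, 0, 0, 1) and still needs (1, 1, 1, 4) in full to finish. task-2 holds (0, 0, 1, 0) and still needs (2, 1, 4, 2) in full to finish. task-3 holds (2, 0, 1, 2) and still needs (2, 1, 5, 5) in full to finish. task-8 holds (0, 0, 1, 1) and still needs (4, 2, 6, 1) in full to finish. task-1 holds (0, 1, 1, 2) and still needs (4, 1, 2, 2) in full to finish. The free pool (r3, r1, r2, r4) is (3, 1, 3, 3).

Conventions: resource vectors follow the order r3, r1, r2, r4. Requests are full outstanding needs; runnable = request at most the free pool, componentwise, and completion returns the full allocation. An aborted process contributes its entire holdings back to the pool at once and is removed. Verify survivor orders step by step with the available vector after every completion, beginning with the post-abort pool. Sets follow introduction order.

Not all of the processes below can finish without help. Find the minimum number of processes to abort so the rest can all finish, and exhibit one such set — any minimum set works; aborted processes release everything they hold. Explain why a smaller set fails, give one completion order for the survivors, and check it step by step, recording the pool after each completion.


Minimum abort set: task-7.
Key observation: no ordering could ever have run task-1 before the abort of task-7; with (2, 0, 0, 1) back in the pool it fits at step 1.
Minimality: the empty abort set fails — the state is deadlocked as it stands.
One survivor order: task-1, task-2, task-5, task-8, task-3. Step-by-step check (post-abort pool first):
  pool = (5, 1, 3, 4)
  run task-1 (needs (4, 1, 2, 2), free (5, 1, 3, 4)); after release of (0, 1, 1, 2) the pool is (5, 2, 4, 6)
  run task-2 (needs (2, 1, 4, 2), free (5, 2, 4, 6)); after release of (0, 0, 1, 0) the pool is (5, 2, 5, 6)
  run task-5 (needs (1, 0, 2, 3), free (5, 2, 5, 6)); after release of (0, 2, 1, 0) the pool is (5, 4, 6, 6)
  run task-8 (needs (4, 2, 6, 1), free (5, 4, 6, 6)); after release of (0, 0, 1, 1) the pool is (5, 4, 7, 7)
  run task-3 (needs (2, 1, 5, 5), free (5, 4, 7, 7)); after release of (2, 0, 1, 2) the pool is (7, 4, 8, 9)


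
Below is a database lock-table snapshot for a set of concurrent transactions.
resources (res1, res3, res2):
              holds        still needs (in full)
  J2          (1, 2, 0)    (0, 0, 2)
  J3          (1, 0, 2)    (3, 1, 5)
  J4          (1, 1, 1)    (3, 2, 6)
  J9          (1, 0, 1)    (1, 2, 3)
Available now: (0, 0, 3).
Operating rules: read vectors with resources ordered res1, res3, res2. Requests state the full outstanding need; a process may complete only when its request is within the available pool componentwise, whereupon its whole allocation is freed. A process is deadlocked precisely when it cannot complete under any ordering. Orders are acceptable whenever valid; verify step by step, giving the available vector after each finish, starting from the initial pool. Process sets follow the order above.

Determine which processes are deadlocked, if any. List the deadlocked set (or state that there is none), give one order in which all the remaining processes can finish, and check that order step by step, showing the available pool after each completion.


Deadlocked set: J3 and J4.
Key observation: after J2, J9 complete, (2, 2, 4) is the best the pool ever gets, yet each leftover process wants more res1.
The rest can finish in the order J2, J9. Step-by-step check:
  pool = (0, 0, 3)
  J2: need (0, 0, 2) fits (0, 0, 3); releases (1, 2, 0), pool now (1, 2, 3)
  J9: need (1, 2, 3) fits (1, 2, 3); releases (1, 0, 1), pool now (2, 2, 4)
None of the blocked processes ever fits:
  J3 still needs (3, 1, 5) but only (2, 2, 4) is free — short on res1 and res2
  J4 still needs (3, 2, 6) but only (2, 2, 4) is free — short on res1 and res2


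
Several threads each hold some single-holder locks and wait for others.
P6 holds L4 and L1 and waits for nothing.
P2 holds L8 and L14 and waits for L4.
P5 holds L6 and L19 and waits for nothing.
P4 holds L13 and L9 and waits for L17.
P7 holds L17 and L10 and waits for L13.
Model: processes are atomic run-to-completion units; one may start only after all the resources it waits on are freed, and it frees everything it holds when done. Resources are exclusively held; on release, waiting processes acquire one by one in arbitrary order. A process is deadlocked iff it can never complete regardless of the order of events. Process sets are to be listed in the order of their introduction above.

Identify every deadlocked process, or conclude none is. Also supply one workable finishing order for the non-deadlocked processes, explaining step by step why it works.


Deadlocked: P4 and P7.
Key observation: the waits loop around P4 -> P7 -> P4 with no way out; no other process is dragged down with it.
One completion order for the rest: P5, P6, P2.
Walking it through:
  run P5 (it waits on nothing); releases L6 and L19
  run P6 (it waits on nothing); releases L4 and L1
  P2: everything it awaited (L4) is free; runs, freeing L8 and L14


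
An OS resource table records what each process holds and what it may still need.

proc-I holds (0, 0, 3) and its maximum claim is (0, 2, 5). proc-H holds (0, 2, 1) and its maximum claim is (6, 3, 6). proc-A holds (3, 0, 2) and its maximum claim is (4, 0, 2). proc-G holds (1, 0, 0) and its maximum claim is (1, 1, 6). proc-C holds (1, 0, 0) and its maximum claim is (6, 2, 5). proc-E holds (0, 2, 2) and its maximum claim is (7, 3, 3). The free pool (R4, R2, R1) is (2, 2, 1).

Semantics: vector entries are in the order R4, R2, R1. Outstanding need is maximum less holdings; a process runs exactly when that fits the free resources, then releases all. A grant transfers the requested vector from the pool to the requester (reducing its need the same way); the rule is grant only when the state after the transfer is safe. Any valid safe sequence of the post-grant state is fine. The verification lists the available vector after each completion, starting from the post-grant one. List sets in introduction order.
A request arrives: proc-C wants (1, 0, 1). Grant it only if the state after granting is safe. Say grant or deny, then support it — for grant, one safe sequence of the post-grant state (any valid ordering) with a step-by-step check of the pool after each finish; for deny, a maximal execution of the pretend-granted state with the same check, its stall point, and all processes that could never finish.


GRANT. The post-grant state is safe; one safe sequence: proc-A, proc-I, proc-C, proc-G, proc-E, proc-H.
Key observation: even at the reduced pool (1, 2, 0), proc-A fits immediately, so safety survives the grant.
Verifying the post-grant state step by step:
  pool = (1, 2, 0)
  proc-A needs (1, 0, 0) <= (1, 2, 0) -> finishes; pool += (3, 0, 2) = (4, 2, 2)
  proc-I needs (0, 2, 2) <= (4, 2, 2) -> finishes; pool += (0, 0, 3) = (4, 2, 5)
  proc-C needs (4, 2, 4) <= (4, 2, 5) -> finishes; pool += (2, 0, 1) = (6, 2, 6)
  proc-G needs (0, 1, 6) <= (6, 2, 6) -> finishes; pool += (1, 0, 0) = (7, 2, 6)
  proc-E needs (7, 1, 1) <= (7, 2, 6) -> finishes; pool += (0, 2, 2) = (7, 4, 8)
  proc-H needs (6, 1, 5) <= (7, 4, 8) -> finishes; pool += (0, 2, 1) = (7, 6, 9)


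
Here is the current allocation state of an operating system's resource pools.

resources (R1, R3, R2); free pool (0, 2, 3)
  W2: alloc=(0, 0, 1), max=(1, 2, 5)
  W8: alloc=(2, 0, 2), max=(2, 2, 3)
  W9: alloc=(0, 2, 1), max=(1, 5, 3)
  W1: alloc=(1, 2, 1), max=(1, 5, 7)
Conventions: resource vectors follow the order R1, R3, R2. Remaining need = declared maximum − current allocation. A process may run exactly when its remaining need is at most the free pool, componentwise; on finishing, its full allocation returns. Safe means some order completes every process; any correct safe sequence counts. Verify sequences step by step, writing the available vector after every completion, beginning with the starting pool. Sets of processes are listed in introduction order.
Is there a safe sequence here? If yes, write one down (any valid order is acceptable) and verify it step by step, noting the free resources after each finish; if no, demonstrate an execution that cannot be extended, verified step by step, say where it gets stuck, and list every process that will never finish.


UNSAFE — no complete ordering exists.
Key observation: even finishing W8, W2 leaves just (2, 2, 6) free — too little R3 for any of the remaining processes.
The run W8, W2 cannot be extended any further. Verifying each step:
  pool = (0, 2, 3)
  W8: need (0, 2, 1) fits (0, 2, 3); releases (2, 0, 2), pool now (2, 2, 5)
  W2: need (1, 2, 4) fits (2, 2, 5); releases (0, 0, 1), pool now (2, 2, 6)
  blocked: W9 wants (1, 3, 2), pool (2, 2, 6) — not enough R3
  blocked: W1 wants (0, 3, 6), pool (2, 2, 6) — not enough R3
Processes that can never finish: W9 and W1.


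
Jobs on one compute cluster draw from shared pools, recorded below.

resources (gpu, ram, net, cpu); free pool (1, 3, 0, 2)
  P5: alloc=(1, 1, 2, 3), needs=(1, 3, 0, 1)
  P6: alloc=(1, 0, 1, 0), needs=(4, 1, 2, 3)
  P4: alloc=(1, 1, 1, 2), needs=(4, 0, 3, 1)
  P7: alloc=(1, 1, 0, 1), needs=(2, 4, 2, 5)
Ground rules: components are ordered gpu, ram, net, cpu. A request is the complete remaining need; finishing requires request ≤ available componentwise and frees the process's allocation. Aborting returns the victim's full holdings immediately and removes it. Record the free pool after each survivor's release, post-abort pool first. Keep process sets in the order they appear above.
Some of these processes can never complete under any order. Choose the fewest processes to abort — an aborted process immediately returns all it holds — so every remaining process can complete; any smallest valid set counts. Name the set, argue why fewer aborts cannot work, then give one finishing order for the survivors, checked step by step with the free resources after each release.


Abort P4.
Key observation: P6 could never have finished before the abort; with (1, 1, 1, 2) returned by P4, it fits at step 3.
No smaller set exists: with zero aborts the deadlock remains.
One survivor order: P5, P7, P6. Check, step by step (post-abort pool first):
  pool = (2, 4, 1, 4)
  run P5 (needs (1, 3, 0, 1), free (2, 4, 1, 4)); after release of (1, 1, 2, 3) the pool is (3, 5, 3, 7)
  run P7 (needs (2, 4, 2, 5), free (3, 5, 3, 7)); after release of (1, 1, 0, 1) the pool is (4, 6, 3, 8)
  run P6 (needs (4, 1, 2, 3), free (4, 6, 3, 8)); after release of (1, 0, 1, 0) the pool is (5, 6, 4, 8)


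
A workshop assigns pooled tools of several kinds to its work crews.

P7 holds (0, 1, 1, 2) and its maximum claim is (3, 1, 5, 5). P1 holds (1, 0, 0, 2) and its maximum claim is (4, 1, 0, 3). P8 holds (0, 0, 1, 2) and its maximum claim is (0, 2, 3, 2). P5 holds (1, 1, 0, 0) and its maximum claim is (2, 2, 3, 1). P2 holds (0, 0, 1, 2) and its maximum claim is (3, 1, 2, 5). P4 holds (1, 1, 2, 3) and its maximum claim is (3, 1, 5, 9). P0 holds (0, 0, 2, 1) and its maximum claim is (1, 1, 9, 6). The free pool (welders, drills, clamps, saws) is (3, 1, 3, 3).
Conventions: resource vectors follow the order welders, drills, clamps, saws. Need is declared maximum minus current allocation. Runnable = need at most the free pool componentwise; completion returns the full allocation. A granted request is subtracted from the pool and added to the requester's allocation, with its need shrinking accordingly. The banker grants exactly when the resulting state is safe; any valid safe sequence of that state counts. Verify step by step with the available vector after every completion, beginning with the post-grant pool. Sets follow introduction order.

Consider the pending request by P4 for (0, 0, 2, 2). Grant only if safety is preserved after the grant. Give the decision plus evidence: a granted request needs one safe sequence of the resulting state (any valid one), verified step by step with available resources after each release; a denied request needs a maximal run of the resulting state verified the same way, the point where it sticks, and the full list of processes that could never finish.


GRANT — the state after the grant stays safe, e.g. via P1, P2, P4, P5, P8, P0, P7.
Key observation: granting shrinks the pool to (3, 1, 1, 1), yet P1 still fits and the chain goes through.
Verifying the post-grant state step by step:
  pool = (3, 1, 1, 1)
  P1: need (3, 1, 0, 1) fits (3, 1, 1, 1); releases (1, 0, 0, 2), pool now (4, 1, 1, 3)
  P2: need (3, 1, 1, 3) fits (4, 1, 1, 3); releases (0, 0, 1, 2), pool now (4, 1, 2, 5)
  P4: need (2, 0, 1, 4) fits (4, 1, 2, 5); releases (1, 1, 4, 5), pool now (5, 2, 6, 10)
  P5: need (1, 1, 3, 1) fits (5, 2, 6, 10); releases (1, 1, 0, 0), pool now (6, 3, 6, 10)
  P8: need (0, 2, 2, 0) fits (6, 3, 6, 10); releases (0, 0, 1, 2), pool now (6, 3, 7, 12)
  P0: need (1, 1, 7, 5) fits (6, 3, 7, 12); releases (0, 0, 2, 1), pool now (6, 3, 9, 13)
  P7: need (3, 0, 4, 3) fits (6, 3, 9, 13); releases (0, 1, 1, 2), pool now (6, 4, 10, 15)


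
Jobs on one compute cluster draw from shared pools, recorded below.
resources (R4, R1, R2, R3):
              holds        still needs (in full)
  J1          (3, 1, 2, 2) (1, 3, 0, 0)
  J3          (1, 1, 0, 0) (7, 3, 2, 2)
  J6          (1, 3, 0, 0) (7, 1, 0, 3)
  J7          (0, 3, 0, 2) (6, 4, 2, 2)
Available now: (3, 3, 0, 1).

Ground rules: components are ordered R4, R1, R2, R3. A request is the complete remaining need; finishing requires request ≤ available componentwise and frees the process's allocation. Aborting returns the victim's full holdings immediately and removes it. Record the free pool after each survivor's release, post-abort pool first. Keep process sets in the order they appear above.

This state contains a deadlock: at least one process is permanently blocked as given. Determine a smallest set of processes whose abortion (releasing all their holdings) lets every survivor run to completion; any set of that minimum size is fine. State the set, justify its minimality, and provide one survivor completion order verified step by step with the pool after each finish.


Minimum abort set: J6.
Key observation: before aborting J6, J3 was permanently blocked — no order could ever run it; afterwards it completes at step 2.
Why nothing smaller works: aborting no one leaves the state deadlocked as given.
One survivor order: J1, J3, J7. Walking it through (post-abort pool first):
  pool = (4, 6, 0, 1)
  J1: need (1, 3, 0, 0) fits (4, 6, 0, 1); releases (3, 1, 2, 2), pool now (7, 7, 2, 3)
  J3: need (7, 3, 2, 2) fits (7, 7, 2, 3); releases (1, 1, 0, 0), pool now (8, 8, 2, 3)
  J7: need (6, 4, 2, 2) fits (8, 8, 2, 3); releases (0, 3, 0, 2), pool now (8, 11, 2, 5)


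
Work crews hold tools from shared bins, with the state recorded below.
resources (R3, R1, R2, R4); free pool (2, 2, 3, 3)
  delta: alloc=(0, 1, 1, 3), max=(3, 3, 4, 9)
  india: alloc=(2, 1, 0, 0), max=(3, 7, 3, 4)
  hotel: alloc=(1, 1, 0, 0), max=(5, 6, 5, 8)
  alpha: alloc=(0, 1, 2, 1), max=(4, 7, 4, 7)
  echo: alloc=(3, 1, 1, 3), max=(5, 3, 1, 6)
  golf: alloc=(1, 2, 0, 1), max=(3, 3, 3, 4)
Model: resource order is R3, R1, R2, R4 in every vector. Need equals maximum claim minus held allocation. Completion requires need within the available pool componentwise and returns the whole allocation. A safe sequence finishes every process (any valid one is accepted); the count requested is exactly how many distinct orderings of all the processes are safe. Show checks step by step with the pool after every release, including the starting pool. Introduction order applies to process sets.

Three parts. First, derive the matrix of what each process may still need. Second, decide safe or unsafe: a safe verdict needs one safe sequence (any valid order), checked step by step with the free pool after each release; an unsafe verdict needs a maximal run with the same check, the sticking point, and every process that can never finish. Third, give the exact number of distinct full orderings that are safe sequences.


(1) Outstanding need per process (order R3, R1, R2, R4):
  delta: (3, 2, 3, 6)
  india: (1, 6, 3, 4)
  hotel: (4, 5, 5, 8)
  alpha: (4, 6, 2, 6)
  echo: (2, 2, 0, 3)
  golf: (2, 1, 3, 3)
(2) SAFE, for example via the order golf, echo, delta, india, hotel, alpha.
Key observation: golf is the earliest step where a requested resource binds exactly: need (2, 1, 3, 3), pool (2, 2, 3, 3) at its turn.
Check, step by step:
  pool = (2, 2, 3, 3)
  golf: need (2, 1, 3, 3) fits (2, 2, 3, 3); releases (1, 2, 0, 1), pool now (3, 4, 3, 4)
  echo: need (2, 2, 0, 3) fits (3, 4, 3, 4); releases (3, 1, 1, 3), pool now (6, 5, 4, 7)
  delta: need (3, 2, 3, 6) fits (6, 5, 4, 7); releases (0, 1, 1, 3), pool now (6, 6, 5, 10)
  india: need (1, 6, 3, 4) fits (6, 6, 5, 10); releases (2, 1, 0, 0), pool now (8, 7, 5, 10)
  hotel: need (4, 5, 5, 8) fits (8, 7, 5, 10); releases (1, 1, 0, 0), pool now (9, 8, 5, 10)
  alpha: need (4, 6, 2, 6) fits (9, 8, 5, 10); releases (0, 1, 2, 1), pool now (9, 9, 7, 11)
(3) The exact count: 18 of the possible complete orderings are safe sequences.


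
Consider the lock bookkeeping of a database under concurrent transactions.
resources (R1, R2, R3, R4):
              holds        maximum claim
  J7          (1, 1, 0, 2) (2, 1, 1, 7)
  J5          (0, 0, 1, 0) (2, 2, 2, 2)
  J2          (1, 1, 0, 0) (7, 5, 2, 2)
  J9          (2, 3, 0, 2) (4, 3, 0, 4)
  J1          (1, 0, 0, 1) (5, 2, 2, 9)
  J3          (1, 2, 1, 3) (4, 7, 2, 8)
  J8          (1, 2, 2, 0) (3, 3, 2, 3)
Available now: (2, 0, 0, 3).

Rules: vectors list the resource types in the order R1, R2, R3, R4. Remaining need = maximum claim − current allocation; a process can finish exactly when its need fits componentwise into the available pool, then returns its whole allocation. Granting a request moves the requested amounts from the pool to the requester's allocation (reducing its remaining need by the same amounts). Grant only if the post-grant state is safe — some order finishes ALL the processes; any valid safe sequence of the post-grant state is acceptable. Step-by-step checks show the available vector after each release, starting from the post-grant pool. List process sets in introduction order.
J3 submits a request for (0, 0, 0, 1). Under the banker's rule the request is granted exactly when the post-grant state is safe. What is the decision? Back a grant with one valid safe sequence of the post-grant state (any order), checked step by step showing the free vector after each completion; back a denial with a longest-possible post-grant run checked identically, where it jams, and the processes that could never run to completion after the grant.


GRANT — the state after the grant stays safe, e.g. via J9, J8, J3, J2, J7, J1, J5.
Key observation: the grant leaves (2, 0, 0, 2) free — enough for J9, whose release restarts the cascade.
Step-by-step check of the post-grant state:
  pool = (2, 0, 0, 2)
  run J9 (needs (2, 0, 0, 2), free (2, 0, 0, 2)); after release of (2, 3, 0, 2) the pool is (4, 3, 0, 4)
  run J8 (needs (2, 1, 0, 3), free (4, 3, 0, 4)); after release of (1, 2, 2, 0) the pool is (5, 5, 2, 4)
  run J3 (needs (3, 5, 1, 4), free (5, 5, 2, 4)); after release of (1, 2, 1, 4) the pool is (6, 7, 3, 8)
  run J2 (needs (6, 4, 2, 2), free (6, 7, 3, 8)); after release of (1, 1, 0, 0) the pool is (7, 8, 3, 8)
  run J7 (needs (1, 0, 1, 5), free (7, 8, 3, 8)); after release of (1, 1, 0, 2) the pool is (8, 9, 3, 10)
  run J1 (needs (4, 2, 2, 8), free (8, 9, 3, 10)); after release of (1, 0, 0, 1) the pool is (9, 9, 3, 11)
  run J5 (needs (2, 2, 1, 2), free (9, 9, 3, 11)); after release of (0, 0, 1, 0) the pool is (9, 9, 4, 11)


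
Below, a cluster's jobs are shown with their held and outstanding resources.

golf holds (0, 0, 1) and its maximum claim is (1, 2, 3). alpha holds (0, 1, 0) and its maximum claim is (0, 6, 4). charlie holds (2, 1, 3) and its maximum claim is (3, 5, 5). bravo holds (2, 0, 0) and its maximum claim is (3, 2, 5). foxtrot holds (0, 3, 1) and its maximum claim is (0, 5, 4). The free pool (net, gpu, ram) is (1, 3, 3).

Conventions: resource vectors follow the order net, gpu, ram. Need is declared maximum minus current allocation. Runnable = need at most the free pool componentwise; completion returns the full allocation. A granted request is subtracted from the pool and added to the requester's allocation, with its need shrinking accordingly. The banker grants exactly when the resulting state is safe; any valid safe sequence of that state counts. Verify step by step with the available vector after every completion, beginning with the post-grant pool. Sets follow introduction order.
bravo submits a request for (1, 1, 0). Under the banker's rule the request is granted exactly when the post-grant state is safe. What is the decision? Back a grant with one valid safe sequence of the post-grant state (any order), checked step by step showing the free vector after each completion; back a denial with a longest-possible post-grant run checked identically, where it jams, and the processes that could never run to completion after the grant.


DENY. Granting would leave the state unsafe.
Key observation: after foxtrot, alpha the pool peaks at (0, 6, 4), and each blocked process is short somewhere: golf on net; charlie on net; bravo on ram.
On the post-grant state, foxtrot, alpha is a maximal run — nothing extends it. Verifying each step:
  pool = (0, 2, 3)
  run foxtrot (needs (0, 2, 3), free (0, 2, 3)); after release of (0, 3, 1) the pool is (0, 5, 4)
  run alpha (needs (0, 5, 4), free (0, 5, 4)); after release of (0, 1, 0) the pool is (0, 6, 4)
  blocked: golf wants (1, 2, 2), pool (0, 6, 4) — not enough net
  blocked: charlie wants (1, 4, 2), pool (0, 6, 4) — not enough net
  blocked: bravo wants (0, 1, 5), pool (0, 6, 4) — not enough ram
Processes that could never finish after the grant: golf, charlie and bravo.


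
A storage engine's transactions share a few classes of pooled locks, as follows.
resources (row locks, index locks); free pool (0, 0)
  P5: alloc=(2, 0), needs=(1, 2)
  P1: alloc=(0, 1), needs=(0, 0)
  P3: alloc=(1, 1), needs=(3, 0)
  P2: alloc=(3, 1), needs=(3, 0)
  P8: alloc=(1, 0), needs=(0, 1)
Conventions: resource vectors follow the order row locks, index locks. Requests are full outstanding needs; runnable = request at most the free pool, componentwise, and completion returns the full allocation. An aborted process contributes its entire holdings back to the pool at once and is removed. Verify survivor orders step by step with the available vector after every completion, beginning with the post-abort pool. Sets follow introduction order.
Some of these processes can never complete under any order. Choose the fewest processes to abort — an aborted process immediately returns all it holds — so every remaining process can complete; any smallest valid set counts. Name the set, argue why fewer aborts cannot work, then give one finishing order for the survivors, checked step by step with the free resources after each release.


Abort P3.
Key observation: P5 had no path to completion before; after the abort of P3 ((1, 1) returned), step 3 is where it fits.
Minimality: the empty abort set fails — the state is deadlocked as it stands.
One survivor order: P8, P1, P5, P2. Verifying each step (post-abort pool first):
  pool = (1, 1)
  P8: need (0, 1) fits (1, 1); releases (1, 0), pool now (2, 1)
  P1: need (0, 0) fits (2, 1); releases (0, 1), pool now (2, 2)
  P5: need (1, 2) fits (2, 2); releases (2, 0), pool now (4, 2)
  P2: need (3, 0) fits (4, 2); releases (3, 1), pool now (7, 3)


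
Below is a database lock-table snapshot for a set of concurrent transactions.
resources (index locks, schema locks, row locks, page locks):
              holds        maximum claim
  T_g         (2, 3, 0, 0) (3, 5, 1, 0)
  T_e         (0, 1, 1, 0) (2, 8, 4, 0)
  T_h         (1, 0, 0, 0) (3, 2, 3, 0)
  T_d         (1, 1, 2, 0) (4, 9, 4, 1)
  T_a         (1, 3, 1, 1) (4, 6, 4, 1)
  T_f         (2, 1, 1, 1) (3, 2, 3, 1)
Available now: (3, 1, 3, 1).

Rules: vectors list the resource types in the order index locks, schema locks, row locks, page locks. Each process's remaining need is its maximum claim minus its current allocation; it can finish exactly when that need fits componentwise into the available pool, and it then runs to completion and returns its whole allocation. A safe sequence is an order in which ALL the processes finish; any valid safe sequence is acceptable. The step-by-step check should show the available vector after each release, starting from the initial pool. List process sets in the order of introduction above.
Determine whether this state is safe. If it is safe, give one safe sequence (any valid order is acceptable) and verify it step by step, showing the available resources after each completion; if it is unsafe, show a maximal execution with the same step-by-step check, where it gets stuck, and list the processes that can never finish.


SAFE, for example via the order T_f, T_g, T_a, T_e, T_h, T_d.
Key observation: the order's first zero-slack moment is T_f ((1, 1, 2, 0) needed, (3, 1, 3, 1) free — a requested resource with nothing to spare).
Verifying each step:
  pool = (3, 1, 3, 1)
  run T_f (needs (1, 1, 2, 0), free (3, 1, 3, 1)); after release of (2, 1, 1, 1) the pool is (5, 2, 4, 2)
  run T_g (needs (1, 2, 1, 0), free (5, 2, 4, 2)); after release of (2, 3, 0, 0) the pool is (7, 5, 4, 2)
  run T_a (needs (3, 3, 3, 0), free (7, 5, 4, 2)); after release of (1, 3, 1, 1) the pool is (8, 8, 5, 3)
  run T_e (needs (2, 7, 3, 0), free (8, 8, 5, 3)); after release of (0, 1, 1, 0) the pool is (8, 9, 6, 3)
  run T_h (needs (2, 2, 3, 0), free (8, 9, 6, 3)); after release of (1, 0, 0, 0) the pool is (9, 9, 6, 3)
  run T_d (needs (3, 8, 2, 1), free (9, 9, 6, 3)); after release of (1, 1, 2, 0) the pool is (10, 10, 8, 3)
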